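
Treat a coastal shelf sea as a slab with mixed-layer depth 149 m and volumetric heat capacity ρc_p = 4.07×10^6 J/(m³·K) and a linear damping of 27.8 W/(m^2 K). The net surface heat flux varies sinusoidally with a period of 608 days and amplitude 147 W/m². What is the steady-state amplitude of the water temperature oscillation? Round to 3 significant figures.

1.89 K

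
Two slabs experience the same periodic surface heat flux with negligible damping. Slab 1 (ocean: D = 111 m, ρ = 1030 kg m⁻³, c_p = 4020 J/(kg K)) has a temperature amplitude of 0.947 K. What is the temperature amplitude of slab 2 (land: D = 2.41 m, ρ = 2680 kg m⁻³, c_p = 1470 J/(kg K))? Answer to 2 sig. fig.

46 K

C_ocean = 4.60×10^8 J/(m²·K); C_land = 9.49×10^6 J/(m²·K).
A ∝ 1/C ⇒ A_land = A_ocean × C_ocean/C_land = 0.947 × 48.4 = 45.8 K.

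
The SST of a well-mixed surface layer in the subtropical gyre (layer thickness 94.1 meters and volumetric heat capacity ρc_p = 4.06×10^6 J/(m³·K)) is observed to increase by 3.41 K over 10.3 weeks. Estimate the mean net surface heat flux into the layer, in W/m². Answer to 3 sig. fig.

209

Areal heat capacity C = ρc_p × D = 4.06×10^6 × 94.1 = 3.82×10^8 J/(m²·K).
Required heat per unit area: Q = C ΔT = 3.82×10^8 × 3.41 = 1.30×10^9 J/m².
Flux F = Q / Δt = 1.30×10^9 / 6.23×10^6 s = 209 W/m².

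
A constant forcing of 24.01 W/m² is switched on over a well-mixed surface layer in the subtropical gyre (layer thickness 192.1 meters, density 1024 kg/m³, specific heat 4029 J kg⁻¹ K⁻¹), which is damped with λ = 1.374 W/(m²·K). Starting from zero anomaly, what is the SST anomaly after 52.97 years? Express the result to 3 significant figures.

16.5 K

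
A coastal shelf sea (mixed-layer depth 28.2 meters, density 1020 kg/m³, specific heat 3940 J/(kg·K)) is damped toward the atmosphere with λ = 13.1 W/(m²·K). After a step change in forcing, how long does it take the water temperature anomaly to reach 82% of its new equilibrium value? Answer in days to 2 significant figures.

170 days

Areal heat capacity C = ρ c_p D = 1020 × 3940 × 28.2 = 1.13×10^8 J/(m^2 K).
τ = C / λ = 1.13×10^8 / 13.1 = 8.65×10^6 s.
Fraction reached: 1 − e^(−t/τ) = 0.82 ⇒ t = −τ ln(1 − 0.82) = τ × 1.71.
t = 1.48×10^7 s = 172 days.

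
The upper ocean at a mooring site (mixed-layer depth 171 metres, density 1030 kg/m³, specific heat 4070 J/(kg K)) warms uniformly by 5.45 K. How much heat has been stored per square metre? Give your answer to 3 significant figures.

Areal heat capacity C = ρ c_p D = 1030 × 4070 × 171 = 7.17×10^8 J m⁻² K⁻¹.
ΔQ = C ΔT = 7.17×10^8 × 5.45 = 3.91×10^9 J/m².

3.91×10^9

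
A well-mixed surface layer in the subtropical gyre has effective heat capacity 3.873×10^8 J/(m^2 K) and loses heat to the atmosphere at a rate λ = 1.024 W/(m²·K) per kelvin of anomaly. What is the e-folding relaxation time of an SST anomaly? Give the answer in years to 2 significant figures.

12 years

Areal heat capacity C = 3.873×10^8 J/(m^2 K) (given).
Relaxation time τ = C / λ = 3.87×10^8 / 1.024 = 3.78×10^8 s.
In years: 3.78×10^8 s / (3.156×10^7 s/year) = 12.0 years.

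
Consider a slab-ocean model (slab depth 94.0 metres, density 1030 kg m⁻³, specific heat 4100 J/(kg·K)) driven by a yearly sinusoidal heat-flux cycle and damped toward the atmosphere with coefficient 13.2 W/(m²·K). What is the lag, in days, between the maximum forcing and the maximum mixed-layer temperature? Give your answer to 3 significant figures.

Areal heat capacity C = ρ c_p D = 1030 × 4100 × 94.0 = 3.97×10^8 J/(m^2 K).
ω = 2π / 3.15×10^7 s = 1.99×10^-7 s⁻¹.
Phase lag φ = arctan(Cω/λ) = arctan(79.1/13.2) = 1.41 rad.
Time lag = φ / ω = 1.41 / 1.99×10^-7 = 7.05×10^6 s = 81.6 days.

81.6 days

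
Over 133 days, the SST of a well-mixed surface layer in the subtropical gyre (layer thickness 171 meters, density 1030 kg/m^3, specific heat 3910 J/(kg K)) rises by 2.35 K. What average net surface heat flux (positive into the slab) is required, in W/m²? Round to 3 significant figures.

141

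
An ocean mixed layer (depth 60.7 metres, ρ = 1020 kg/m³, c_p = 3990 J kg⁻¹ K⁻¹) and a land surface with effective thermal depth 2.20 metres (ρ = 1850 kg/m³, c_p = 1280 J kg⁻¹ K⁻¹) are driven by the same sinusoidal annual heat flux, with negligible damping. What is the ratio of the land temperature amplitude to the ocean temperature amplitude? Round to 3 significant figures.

C_ocean = 1020 × 3990 × 60.7 = 2.47×10^8 J/(m²·K).
C_land = 1850 × 1280 × 2.20 = 5.21×10^6 J/(m²·K).
Undamped amplitude ∝ 1/C, so A_land/A_ocean = C_ocean/C_land = 47.4.

47.4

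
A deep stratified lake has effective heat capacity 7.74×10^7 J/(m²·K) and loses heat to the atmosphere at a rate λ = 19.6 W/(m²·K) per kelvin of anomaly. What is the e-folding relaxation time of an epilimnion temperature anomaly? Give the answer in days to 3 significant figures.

Areal heat capacity C = 7.74×10^7 J/(m²·K) (given).
Relaxation time τ = C / λ = 7.74×10^7 / 19.6 = 3.95×10^6 s.
In days: 3.95×10^6 s / (86400 s/day) = 45.7 days.

45.7 days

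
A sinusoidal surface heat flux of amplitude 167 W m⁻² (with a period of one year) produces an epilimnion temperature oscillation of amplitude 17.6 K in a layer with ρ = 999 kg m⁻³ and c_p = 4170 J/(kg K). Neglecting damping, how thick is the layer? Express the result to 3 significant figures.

ω = 2π / 3.15×10^7 s = 1.99×10^-7 s⁻¹.
Required C = F₀ / (A ω) = 167 / (17.6 × 1.99×10^-7) = 4.76×10^7 J/(m²·K).
D = C / (ρ c_p) = 4.76×10^7 / (999 × 4170) = 11.4 m.

11.4 m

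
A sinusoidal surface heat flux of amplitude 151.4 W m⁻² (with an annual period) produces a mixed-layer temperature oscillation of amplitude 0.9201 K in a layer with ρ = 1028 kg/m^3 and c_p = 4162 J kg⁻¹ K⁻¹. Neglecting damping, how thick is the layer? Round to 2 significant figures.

ω = 2π / 3.15×10^7 s = 1.99×10^-7 s⁻¹.
Required C = F₀ / (A ω) = 151.4 / (0.9201 × 1.99×10^-7) = 8.26×10^8 J/(m²·K).
D = C / (ρ c_p) = 8.26×10^8 / (1028 × 4162) = 193 m.

190 m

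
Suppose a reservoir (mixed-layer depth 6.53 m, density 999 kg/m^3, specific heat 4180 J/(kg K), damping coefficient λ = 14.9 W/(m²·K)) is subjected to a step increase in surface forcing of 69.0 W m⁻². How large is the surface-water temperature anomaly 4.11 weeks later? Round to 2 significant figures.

Areal heat capacity C = ρ c_p D = 999 × 4180 × 6.53 = 2.73×10^7 J/(m²·K).
τ = C / λ = 2.73×10^7 / 14.9 = 1.83×10^6 s.
Equilibrium anomaly ΔT_eq = F / λ = 69.0 / 14.9 = 4.63 K.
t = 4.11 weeks = 2.49×10^6 s, so t/τ = 1.36.
ΔT(t) = ΔT_eq (1 − e^(−t/τ)) = 4.63 × (1 − e^−1.36) = 3.44 K.

3.4 K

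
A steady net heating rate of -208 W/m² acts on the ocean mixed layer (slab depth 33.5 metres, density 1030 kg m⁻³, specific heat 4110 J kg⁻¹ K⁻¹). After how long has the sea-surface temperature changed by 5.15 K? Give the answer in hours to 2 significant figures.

980 hours

Areal heat capacity C = ρ c_p D = 1030 × 4110 × 33.5 = 1.42×10^8 J/(m^2 K).
Time required: Δt = C ΔT / F = 1.42×10^8 × -5.15 / -208 = 3.51×10^6 s.
In hours: 3.51×10^6 s / (3600 s/hour) = 975 hours.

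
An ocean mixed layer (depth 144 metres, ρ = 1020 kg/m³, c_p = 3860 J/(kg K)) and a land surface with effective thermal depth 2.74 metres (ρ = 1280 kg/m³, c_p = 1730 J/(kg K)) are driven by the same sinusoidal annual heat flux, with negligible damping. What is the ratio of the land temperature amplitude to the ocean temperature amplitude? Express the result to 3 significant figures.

93.4

C_ocean = 1020 × 3860 × 144 = 5.67×10^8 J/(m²·K).
C_land = 1280 × 1730 × 2.74 = 6.07×10^6 J/(m²·K).
Undamped amplitude ∝ 1/C, so A_land/A_ocean = C_ocean/C_land = 93.4.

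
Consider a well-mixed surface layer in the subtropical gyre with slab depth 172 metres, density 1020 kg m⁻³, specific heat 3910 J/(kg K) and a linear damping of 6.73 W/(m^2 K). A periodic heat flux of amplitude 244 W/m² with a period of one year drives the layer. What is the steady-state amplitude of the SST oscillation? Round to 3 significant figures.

Areal heat capacity C = ρ c_p D = 1020 × 3910 × 172 = 6.86×10^8 J/(m^2 K).
Angular frequency ω = 2π / T = 2π / 3.15×10^7 s = 1.99×10^-7 s⁻¹.
√((Cω)² + λ²) = √((137)² + 6.73²) = 137 W/(m²·K).
Amplitude A = F₀ / √((Cω)²+λ²) = 244 / 137 = 1.78 K.

1.78 K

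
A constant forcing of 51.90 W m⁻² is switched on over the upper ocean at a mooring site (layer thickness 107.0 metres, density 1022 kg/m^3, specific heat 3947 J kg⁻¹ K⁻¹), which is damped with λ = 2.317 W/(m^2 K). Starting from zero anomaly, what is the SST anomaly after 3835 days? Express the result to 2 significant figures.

19 K

Areal heat capacity C = ρ c_p D = 1022 × 3947 × 107.0 = 4.32×10^8 J m⁻² K⁻¹.
τ = C / λ = 4.32×10^8 / 2.317 = 1.86×10^8 s.
Equilibrium anomaly ΔT_eq = F / λ = 51.90 / 2.317 = 22.4 K.
t = 3835 days = 3.31×10^8 s, so t/τ = 1.78.
ΔT(t) = ΔT_eq (1 − e^(−t/τ)) = 22.4 × (1 − e^−1.78) = 18.6 K.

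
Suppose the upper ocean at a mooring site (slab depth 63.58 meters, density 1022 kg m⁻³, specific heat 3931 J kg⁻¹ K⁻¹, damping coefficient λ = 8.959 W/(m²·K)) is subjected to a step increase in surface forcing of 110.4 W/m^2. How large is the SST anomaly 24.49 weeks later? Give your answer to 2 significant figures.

Areal heat capacity C = ρ c_p D = 1022 × 3931 × 63.58 = 2.55×10^8 J/(m²·K).
τ = C / λ = 2.55×10^8 / 8.959 = 2.85×10^7 s.
Equilibrium anomaly ΔT_eq = F / λ = 110.4 / 8.959 = 12.3 K.
t = 24.49 weeks = 1.48×10^7 s, so t/τ = 0.520.
ΔT(t) = ΔT_eq (1 − e^(−t/τ)) = 12.3 × (1 − e^−0.520) = 4.99 K.

5.0 K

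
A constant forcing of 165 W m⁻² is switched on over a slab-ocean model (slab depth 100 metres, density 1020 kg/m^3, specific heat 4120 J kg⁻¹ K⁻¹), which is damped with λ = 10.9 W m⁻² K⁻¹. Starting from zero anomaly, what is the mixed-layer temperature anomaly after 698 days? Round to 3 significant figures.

Areal heat capacity C = ρ c_p D = 1020 × 4120 × 100 = 4.20×10^8 J/(m²·K).
τ = C / λ = 4.20×10^8 / 10.9 = 3.86×10^7 s.
Equilibrium anomaly ΔT_eq = F / λ = 165 / 10.9 = 15.1 K.
t = 698 days = 6.03×10^7 s, so t/τ = 1.56.
ΔT(t) = ΔT_eq (1 − e^(−t/τ)) = 15.1 × (1 − e^−1.56) = 12.0 K.

12.0 K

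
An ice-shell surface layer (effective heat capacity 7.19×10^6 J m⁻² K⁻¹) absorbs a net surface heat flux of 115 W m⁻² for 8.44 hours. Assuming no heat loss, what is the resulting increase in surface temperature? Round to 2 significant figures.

Areal heat capacity C = 7.19×10^6 J m⁻² K⁻¹ (given).
Net heat input Q = F Δt = 115 × (8.44 hours × 3600 s/hour) = 3.49×10^6 J/m².
ΔT = Q / C = 3.49×10^6 / 7.19×10^6 = 0.486 K.

0.49 K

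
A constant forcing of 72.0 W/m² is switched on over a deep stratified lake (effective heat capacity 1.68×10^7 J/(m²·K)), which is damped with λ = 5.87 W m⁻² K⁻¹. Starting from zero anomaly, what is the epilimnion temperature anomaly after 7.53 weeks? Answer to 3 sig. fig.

Areal heat capacity C = 1.68×10^7 J/(m²·K) (given).
τ = C / λ = 1.68×10^7 / 5.87 = 2.86×10^6 s.
Equilibrium anomaly ΔT_eq = F / λ = 72.0 / 5.87 = 12.3 K.
t = 7.53 weeks = 4.55×10^6 s, so t/τ = 1.59.
ΔT(t) = ΔT_eq (1 − e^(−t/τ)) = 12.3 × (1 − e^−1.59) = 9.77 K.

9.77 K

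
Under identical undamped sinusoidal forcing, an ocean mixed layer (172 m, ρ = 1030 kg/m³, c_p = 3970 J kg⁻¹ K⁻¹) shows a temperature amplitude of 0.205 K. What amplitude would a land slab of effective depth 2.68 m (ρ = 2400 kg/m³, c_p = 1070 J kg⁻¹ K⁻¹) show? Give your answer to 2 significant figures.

21 K

C_ocean = 7.03×10^8 J/(m²·K); C_land = 6.88×10^6 J/(m²·K).
A ∝ 1/C ⇒ A_land = A_ocean × C_ocean/C_land = 0.205 × 102 = 20.9 K.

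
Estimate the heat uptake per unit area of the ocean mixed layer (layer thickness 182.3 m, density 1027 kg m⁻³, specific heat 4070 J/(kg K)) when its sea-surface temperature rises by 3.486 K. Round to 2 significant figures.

2.7×10^9

Areal heat capacity C = ρ c_p D = 1027 × 4070 × 182.3 = 7.62×10^8 J/(m²·K).
ΔQ = C ΔT = 7.62×10^8 × 3.486 = 2.66×10^9 J/m².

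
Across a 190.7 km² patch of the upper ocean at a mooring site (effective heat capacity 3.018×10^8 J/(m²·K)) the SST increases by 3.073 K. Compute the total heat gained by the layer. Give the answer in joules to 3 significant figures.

Areal heat capacity C = 3.018×10^8 J/(m²·K) (given).
Heat per unit area: q = C ΔT = 3.02×10^8 × 3.073 = 9.27×10^8 J/m².
Total heat: Q = q × A = 9.27×10^8 × (190.7 × 10⁶ m²) = 1.77×10^17 J.

1.77×10^17 J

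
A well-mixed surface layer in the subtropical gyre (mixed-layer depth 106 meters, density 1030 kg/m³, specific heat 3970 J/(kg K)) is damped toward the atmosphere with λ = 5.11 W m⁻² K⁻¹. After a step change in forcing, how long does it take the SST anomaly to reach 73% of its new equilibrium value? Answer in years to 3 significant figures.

Areal heat capacity C = ρ c_p D = 1030 × 3970 × 106 = 4.33×10^8 J m⁻² K⁻¹.
τ = C / λ = 4.33×10^8 / 5.11 = 8.48×10^7 s.
Fraction reached: 1 − e^(−t/τ) = 0.73 ⇒ t = −τ ln(1 − 0.73) = τ × 1.31.
t = 1.11×10^8 s = 3.52 years.

3.52 years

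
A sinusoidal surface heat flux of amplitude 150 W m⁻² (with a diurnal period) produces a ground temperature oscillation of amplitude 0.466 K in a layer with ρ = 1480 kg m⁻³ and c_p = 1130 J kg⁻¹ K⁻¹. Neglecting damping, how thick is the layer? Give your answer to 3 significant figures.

2.65 m

ω = 2π / 86400 s = 7.27×10^-5 s⁻¹.
Required C = F₀ / (A ω) = 150 / (0.466 × 7.27×10^-5) = 4.43×10^6 J/(m²·K).
D = C / (ρ c_p) = 4.43×10^6 / (1480 × 1130) = 2.65 m.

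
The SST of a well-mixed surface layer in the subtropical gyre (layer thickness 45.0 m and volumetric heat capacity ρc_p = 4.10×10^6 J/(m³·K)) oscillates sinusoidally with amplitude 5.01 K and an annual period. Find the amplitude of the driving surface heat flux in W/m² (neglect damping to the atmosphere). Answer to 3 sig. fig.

184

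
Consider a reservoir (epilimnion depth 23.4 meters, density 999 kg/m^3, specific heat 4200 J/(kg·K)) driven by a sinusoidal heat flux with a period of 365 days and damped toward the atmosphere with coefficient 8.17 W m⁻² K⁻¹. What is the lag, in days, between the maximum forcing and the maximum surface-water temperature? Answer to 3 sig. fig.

Areal heat capacity C = ρ c_p D = 999 × 4200 × 23.4 = 9.82×10^7 J m⁻² K⁻¹.
ω = 2π / 3.15×10^7 s = 1.99×10^-7 s⁻¹.
Phase lag φ = arctan(Cω/λ) = arctan(19.6/8.17) = 1.18 rad.
Time lag = φ / ω = 1.18 / 1.99×10^-7 = 5.90×10^6 s = 68.3 days.

68.3 days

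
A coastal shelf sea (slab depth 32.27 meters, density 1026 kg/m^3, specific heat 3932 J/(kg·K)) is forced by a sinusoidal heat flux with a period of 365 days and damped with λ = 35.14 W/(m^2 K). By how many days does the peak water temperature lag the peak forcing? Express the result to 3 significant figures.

36.9 days

Areal heat capacity C = ρ c_p D = 1026 × 3932 × 32.27 = 1.30×10^8 J m⁻² K⁻¹.
ω = 2π / 3.15×10^7 s = 1.99×10^-7 s⁻¹.
Phase lag φ = arctan(Cω/λ) = arctan(25.9/35.14) = 0.636 rad.
Time lag = φ / ω = 0.636 / 1.99×10^-7 = 3.19×10^6 s = 36.9 days.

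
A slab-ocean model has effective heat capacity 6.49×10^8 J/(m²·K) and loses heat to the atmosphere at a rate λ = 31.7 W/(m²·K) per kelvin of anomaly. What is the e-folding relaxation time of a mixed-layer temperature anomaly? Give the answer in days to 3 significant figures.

Areal heat capacity C = 6.49×10^8 J/(m²·K) (given).
Relaxation time τ = C / λ = 6.49×10^8 / 31.7 = 2.05×10^7 s.
In days: 2.05×10^7 s / (86400 s/day) = 237 days.

237 days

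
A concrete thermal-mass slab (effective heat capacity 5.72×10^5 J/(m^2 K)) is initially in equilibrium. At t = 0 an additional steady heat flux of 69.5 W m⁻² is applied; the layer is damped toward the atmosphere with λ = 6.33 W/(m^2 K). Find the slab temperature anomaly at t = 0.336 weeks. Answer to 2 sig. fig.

9.8 K

Areal heat capacity C = 5.72×10^5 J/(m^2 K) (given).
τ = C / λ = 5.72×10^5 / 6.33 = 90400 s.
Equilibrium anomaly ΔT_eq = F / λ = 69.5 / 6.33 = 11.0 K.
t = 0.336 weeks = 2.03×10^5 s, so t/τ = 2.25.
ΔT(t) = ΔT_eq (1 − e^(−t/τ)) = 11.0 × (1 − e^−2.25) = 9.82 K.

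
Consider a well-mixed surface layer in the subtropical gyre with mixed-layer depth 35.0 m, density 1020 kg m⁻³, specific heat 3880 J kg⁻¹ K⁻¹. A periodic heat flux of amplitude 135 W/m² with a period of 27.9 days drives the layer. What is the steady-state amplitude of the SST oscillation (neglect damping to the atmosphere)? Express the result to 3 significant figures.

Areal heat capacity C = ρ c_p D = 1020 × 3880 × 35.0 = 1.39×10^8 J/(m^2 K).
Angular frequency ω = 2π / T = 2π / 2.41×10^6 s = 2.61×10^-6 s⁻¹.
Cω = 1.39×10^8 × 2.61×10^-6 = 361 W/(m²·K).
Amplitude A = F₀ / (Cω) = 135 / 361 = 0.374 K.

0.374 K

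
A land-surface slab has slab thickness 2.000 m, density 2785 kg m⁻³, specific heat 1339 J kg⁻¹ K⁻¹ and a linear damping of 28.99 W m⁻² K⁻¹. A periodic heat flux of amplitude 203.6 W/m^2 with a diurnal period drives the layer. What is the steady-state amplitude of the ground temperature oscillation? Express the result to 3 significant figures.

Areal heat capacity C = ρ c_p D = 2785 × 1339 × 2.000 = 7.46×10^6 J/(m²·K).
Angular frequency ω = 2π / T = 2π / 86400 s = 7.27×10^-5 s⁻¹.
√((Cω)² + λ²) = √((542)² + 28.99²) = 543 W/(m²·K).
Amplitude A = F₀ / √((Cω)²+λ²) = 203.6 / 543 = 0.375 K.

0.375 K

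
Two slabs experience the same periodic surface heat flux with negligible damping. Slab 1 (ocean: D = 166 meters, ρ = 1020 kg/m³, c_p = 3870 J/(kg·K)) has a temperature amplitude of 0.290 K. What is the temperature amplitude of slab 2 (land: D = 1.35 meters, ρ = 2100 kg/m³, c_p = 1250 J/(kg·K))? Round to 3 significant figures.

C_ocean = 6.55×10^8 J/(m²·K); C_land = 3.54×10^6 J/(m²·K).
A ∝ 1/C ⇒ A_land = A_ocean × C_ocean/C_land = 0.290 × 185 = 53.6 K.

53.6 K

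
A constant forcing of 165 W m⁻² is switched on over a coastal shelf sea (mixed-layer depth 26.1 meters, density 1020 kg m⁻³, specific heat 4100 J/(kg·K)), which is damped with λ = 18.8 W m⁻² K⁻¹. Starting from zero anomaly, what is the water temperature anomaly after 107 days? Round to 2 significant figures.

Areal heat capacity C = ρ c_p D = 1020 × 4100 × 26.1 = 1.09×10^8 J/(m^2 K).
τ = C / λ = 1.09×10^8 / 18.8 = 5.81×10^6 s.
Equilibrium anomaly ΔT_eq = F / λ = 165 / 18.8 = 8.78 K.
t = 107 days = 9.24×10^6 s, so t/τ = 1.59.
ΔT(t) = ΔT_eq (1 − e^(−t/τ)) = 8.78 × (1 − e^−1.59) = 6.99 K.

7.0 K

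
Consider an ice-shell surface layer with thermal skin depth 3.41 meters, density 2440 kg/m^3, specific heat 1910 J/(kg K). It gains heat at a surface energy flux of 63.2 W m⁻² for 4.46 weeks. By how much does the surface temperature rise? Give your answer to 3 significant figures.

10.7 K

Areal heat capacity C = ρ c_p D = 2440 × 1910 × 3.41 = 1.59×10^7 J/(m²·K).
Net heat input Q = F Δt = 63.2 × (4.46 weeks × 6.048×10^5 s/week) = 1.70×10^8 J/m².
ΔT = Q / C = 1.70×10^8 / 1.59×10^7 = 10.7 K.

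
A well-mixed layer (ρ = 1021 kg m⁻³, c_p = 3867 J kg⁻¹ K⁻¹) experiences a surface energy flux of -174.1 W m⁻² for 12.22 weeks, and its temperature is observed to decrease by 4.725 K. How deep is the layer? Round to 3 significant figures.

69.0 m

Heat input Q = F Δt = -174.1 × 7.39×10^6 s = -1.29×10^9 J/m².
Required areal heat capacity C = Q / ΔT = 2.72×10^8 J/(m²·K).
Depth D = C / (ρ c_p) = 2.72×10^8 / (1021 × 3867) = 69.0 m.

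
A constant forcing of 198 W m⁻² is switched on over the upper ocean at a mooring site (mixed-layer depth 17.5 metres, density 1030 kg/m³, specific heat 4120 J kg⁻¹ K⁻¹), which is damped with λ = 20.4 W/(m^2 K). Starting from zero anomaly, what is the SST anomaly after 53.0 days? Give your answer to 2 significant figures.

Areal heat capacity C = ρ c_p D = 1030 × 4120 × 17.5 = 7.43×10^7 J/(m^2 K).
τ = C / λ = 7.43×10^7 / 20.4 = 3.64×10^6 s.
Equilibrium anomaly ΔT_eq = F / λ = 198 / 20.4 = 9.71 K.
t = 53.0 days = 4.58×10^6 s, so t/τ = 1.26.
ΔT(t) = ΔT_eq (1 − e^(−t/τ)) = 9.71 × (1 − e^−1.26) = 6.95 K.

6.9 K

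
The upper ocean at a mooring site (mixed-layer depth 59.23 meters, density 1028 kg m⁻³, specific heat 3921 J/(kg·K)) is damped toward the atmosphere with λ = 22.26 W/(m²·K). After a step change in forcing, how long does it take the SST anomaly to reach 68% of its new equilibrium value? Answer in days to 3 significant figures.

141 days

Areal heat capacity C = ρ c_p D = 1028 × 3921 × 59.23 = 2.39×10^8 J/(m²·K).
τ = C / λ = 2.39×10^8 / 22.26 = 1.07×10^7 s.
Fraction reached: 1 − e^(−t/τ) = 0.68 ⇒ t = −τ ln(1 − 0.68) = τ × 1.14.
t = 1.22×10^7 s = 141 days.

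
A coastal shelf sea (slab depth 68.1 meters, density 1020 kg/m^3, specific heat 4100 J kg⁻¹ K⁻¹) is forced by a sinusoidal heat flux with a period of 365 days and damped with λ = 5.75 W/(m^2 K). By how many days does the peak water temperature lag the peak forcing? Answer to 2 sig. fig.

Areal heat capacity C = ρ c_p D = 1020 × 4100 × 68.1 = 2.85×10^8 J m⁻² K⁻¹.
ω = 2π / 3.15×10^7 s = 1.99×10^-7 s⁻¹.
Phase lag φ = arctan(Cω/λ) = arctan(56.7/5.75) = 1.47 rad.
Time lag = φ / ω = 1.47 / 1.99×10^-7 = 7.38×10^6 s = 85.4 days.

85 days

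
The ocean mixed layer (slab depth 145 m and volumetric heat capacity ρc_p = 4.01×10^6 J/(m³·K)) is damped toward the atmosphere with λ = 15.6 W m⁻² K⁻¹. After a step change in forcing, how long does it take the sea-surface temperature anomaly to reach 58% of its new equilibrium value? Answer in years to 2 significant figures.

1.0 years

Areal heat capacity C = ρc_p × D = 4.01×10^6 × 145 = 5.81×10^8 J/(m²·K).
τ = C / λ = 5.81×10^8 / 15.6 = 3.73×10^7 s.
Fraction reached: 1 − e^(−t/τ) = 0.58 ⇒ t = −τ ln(1 − 0.58) = τ × 0.868.
t = 3.23×10^7 s = 1.02 years.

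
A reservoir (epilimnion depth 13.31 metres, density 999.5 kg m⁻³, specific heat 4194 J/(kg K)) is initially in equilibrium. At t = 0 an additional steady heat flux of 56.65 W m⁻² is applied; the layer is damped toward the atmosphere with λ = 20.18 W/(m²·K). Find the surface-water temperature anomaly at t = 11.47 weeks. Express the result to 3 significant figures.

Areal heat capacity C = ρ c_p D = 999.5 × 4194 × 13.31 = 5.58×10^7 J m⁻² K⁻¹.
τ = C / λ = 5.58×10^7 / 20.18 = 2.76×10^6 s.
Equilibrium anomaly ΔT_eq = F / λ = 56.65 / 20.18 = 2.81 K.
t = 11.47 weeks = 6.94×10^6 s, so t/τ = 2.51.
ΔT(t) = ΔT_eq (1 − e^(−t/τ)) = 2.81 × (1 − e^−2.51) = 2.58 K.

2.58 K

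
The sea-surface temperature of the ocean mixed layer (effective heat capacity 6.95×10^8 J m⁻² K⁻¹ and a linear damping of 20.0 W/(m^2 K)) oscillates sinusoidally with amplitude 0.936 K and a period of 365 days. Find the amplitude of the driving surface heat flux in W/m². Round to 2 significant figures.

Areal heat capacity C = 6.95×10^8 J m⁻² K⁻¹ (given).
ω = 2π / 3.15×10^7 s = 1.99×10^-7 s⁻¹.
√((Cω)² + λ²) = √((138)² + 20.0²) = 140 W/(m²·K).
F₀ = A × √((Cω)²+λ²) = 0.936 × 140 = 131 W/m².

130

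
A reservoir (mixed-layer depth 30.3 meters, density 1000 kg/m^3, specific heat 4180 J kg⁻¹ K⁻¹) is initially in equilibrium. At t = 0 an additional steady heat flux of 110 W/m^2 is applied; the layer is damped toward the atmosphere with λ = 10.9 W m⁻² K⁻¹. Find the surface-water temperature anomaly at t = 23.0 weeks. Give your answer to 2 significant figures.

7.0 K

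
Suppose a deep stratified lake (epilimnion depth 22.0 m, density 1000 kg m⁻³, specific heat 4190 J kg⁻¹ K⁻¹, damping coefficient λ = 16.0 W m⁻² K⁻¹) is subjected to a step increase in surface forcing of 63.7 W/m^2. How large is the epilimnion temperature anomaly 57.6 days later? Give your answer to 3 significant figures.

2.30 K

Areal heat capacity C = ρ c_p D = 1000 × 4190 × 22.0 = 9.22×10^7 J m⁻² K⁻¹.
τ = C / λ = 9.22×10^7 / 16.0 = 5.76×10^6 s.
Equilibrium anomaly ΔT_eq = F / λ = 63.7 / 16.0 = 3.98 K.
t = 57.6 days = 4.98×10^6 s, so t/τ = 0.864.
ΔT(t) = ΔT_eq (1 − e^(−t/τ)) = 3.98 × (1 − e^−0.864) = 2.30 K.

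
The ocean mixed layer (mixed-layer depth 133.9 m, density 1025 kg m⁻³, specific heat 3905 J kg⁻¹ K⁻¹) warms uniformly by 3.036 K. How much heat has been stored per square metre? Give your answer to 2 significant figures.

Areal heat capacity C = ρ c_p D = 1025 × 3905 × 133.9 = 5.36×10^8 J/(m²·K).
ΔQ = C ΔT = 5.36×10^8 × 3.036 = 1.63×10^9 J/m².

1.6×10^9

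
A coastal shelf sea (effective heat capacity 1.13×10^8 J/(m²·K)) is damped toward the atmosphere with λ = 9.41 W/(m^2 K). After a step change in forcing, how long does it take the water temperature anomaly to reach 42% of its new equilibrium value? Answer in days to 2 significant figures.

Areal heat capacity C = 1.13×10^8 J/(m²·K) (given).
τ = C / λ = 1.13×10^8 / 9.41 = 1.20×10^7 s.
Fraction reached: 1 − e^(−t/τ) = 0.42 ⇒ t = −τ ln(1 − 0.42) = τ × 0.545.
t = 6.54×10^6 s = 75.7 days.

76 days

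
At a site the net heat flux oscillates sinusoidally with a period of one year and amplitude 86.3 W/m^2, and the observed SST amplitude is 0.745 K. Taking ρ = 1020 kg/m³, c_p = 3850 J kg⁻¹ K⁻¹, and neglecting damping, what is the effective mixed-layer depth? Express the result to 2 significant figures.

ω = 2π / 3.15×10^7 s = 1.99×10^-7 s⁻¹.
Required C = F₀ / (A ω) = 86.3 / (0.745 × 1.99×10^-7) = 5.81×10^8 J/(m²·K).
D = C / (ρ c_p) = 5.81×10^8 / (1020 × 3850) = 148 m.

150 m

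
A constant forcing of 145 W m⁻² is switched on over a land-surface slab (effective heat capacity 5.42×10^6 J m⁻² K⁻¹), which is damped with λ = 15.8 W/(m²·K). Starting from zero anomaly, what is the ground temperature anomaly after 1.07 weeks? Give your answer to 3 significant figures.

Areal heat capacity C = 5.42×10^6 J m⁻² K⁻¹ (given).
τ = C / λ = 5.42×10^6 / 15.8 = 3.43×10^5 s.
Equilibrium anomaly ΔT_eq = F / λ = 145 / 15.8 = 9.18 K.
t = 1.07 weeks = 6.47×10^5 s, so t/τ = 1.89.
ΔT(t) = ΔT_eq (1 − e^(−t/τ)) = 9.18 × (1 − e^−1.89) = 7.79 K.

7.79 K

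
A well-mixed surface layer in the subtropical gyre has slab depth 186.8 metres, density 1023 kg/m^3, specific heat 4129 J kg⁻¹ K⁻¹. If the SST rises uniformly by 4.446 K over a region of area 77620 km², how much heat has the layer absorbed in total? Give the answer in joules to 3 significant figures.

2.72×10^20 J

Areal heat capacity C = ρ c_p D = 1023 × 4129 × 186.8 = 7.89×10^8 J m⁻² K⁻¹.
Heat per unit area: q = C ΔT = 7.89×10^8 × 4.446 = 3.51×10^9 J/m².
Total heat: Q = q × A = 3.51×10^9 × (77620 × 10⁶ m²) = 2.72×10^20 J.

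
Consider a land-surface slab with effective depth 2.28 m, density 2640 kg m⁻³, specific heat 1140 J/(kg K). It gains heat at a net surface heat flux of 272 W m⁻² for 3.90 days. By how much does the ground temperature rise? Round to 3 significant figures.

Areal heat capacity C = ρ c_p D = 2640 × 1140 × 2.28 = 6.86×10^6 J/(m²·K).
Net heat input Q = F Δt = 272 × (3.90 days × 86400 s/day) = 9.17×10^7 J/m².
ΔT = Q / C = 9.17×10^7 / 6.86×10^6 = 13.4 K.

13.4 K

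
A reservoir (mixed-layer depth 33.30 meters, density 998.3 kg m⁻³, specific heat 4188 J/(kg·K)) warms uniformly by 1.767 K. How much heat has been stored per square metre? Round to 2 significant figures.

Areal heat capacity C = ρ c_p D = 998.3 × 4188 × 33.30 = 1.39×10^8 J/(m²·K).
ΔQ = C ΔT = 1.39×10^8 × 1.767 = 2.46×10^8 J/m².

2.5×10^8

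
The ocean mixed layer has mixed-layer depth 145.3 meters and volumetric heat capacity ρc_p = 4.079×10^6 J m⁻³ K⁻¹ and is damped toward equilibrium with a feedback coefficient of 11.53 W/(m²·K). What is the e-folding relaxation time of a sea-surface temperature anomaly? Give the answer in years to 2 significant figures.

1.6 years

Areal heat capacity C = ρc_p × D = 4.079×10^6 × 145.3 = 5.93×10^8 J/(m²·K).
Relaxation time τ = C / λ = 5.93×10^8 / 11.53 = 5.14×10^7 s.
In years: 5.14×10^7 s / (3.156×10^7 s/year) = 1.63 years.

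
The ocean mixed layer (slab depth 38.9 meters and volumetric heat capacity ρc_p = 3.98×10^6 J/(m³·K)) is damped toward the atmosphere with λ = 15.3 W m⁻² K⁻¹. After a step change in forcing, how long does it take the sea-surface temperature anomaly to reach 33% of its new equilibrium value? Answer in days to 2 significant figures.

Areal heat capacity C = ρc_p × D = 3.98×10^6 × 38.9 = 1.55×10^8 J/(m²·K).
τ = C / λ = 1.55×10^8 / 15.3 = 1.01×10^7 s.
Fraction reached: 1 − e^(−t/τ) = 0.33 ⇒ t = −τ ln(1 − 0.33) = τ × 0.400.
t = 4.05×10^6 s = 46.9 days.

47 days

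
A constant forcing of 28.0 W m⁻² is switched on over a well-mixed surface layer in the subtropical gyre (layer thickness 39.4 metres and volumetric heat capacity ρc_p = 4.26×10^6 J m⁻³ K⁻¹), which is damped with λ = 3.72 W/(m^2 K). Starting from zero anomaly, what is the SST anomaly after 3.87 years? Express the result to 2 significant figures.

Areal heat capacity C = ρc_p × D = 4.26×10^6 × 39.4 = 1.68×10^8 J/(m^2 K).
τ = C / λ = 1.68×10^8 / 3.72 = 4.51×10^7 s.
Equilibrium anomaly ΔT_eq = F / λ = 28.0 / 3.72 = 7.53 K.
t = 3.87 years = 1.22×10^8 s, so t/τ = 2.71.
ΔT(t) = ΔT_eq (1 − e^(−t/τ)) = 7.53 × (1 − e^−2.71) = 7.02 K.

7.0 K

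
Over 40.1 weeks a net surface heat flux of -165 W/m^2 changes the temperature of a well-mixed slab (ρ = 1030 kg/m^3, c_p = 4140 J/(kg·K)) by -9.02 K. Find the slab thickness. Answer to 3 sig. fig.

Heat input Q = F Δt = -165 × 2.43×10^7 s = -4.00×10^9 J/m².
Required areal heat capacity C = Q / ΔT = 4.44×10^8 J/(m²·K).
Depth D = C / (ρ c_p) = 4.44×10^8 / (1030 × 4140) = 104 m.

104 m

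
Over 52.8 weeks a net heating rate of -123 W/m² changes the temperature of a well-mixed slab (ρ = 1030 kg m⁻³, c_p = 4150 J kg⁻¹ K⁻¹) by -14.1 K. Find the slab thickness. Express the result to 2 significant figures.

Heat input Q = F Δt = -123 × 3.19×10^7 s = -3.93×10^9 J/m².
Required areal heat capacity C = Q / ΔT = 2.79×10^8 J/(m²·K).
Depth D = C / (ρ c_p) = 2.79×10^8 / (1030 × 4150) = 65.2 m.

65 m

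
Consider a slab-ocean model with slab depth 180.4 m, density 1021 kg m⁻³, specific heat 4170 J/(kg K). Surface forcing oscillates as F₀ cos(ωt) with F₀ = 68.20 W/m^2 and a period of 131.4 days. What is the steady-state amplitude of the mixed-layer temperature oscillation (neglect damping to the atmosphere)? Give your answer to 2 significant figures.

0.16 K

Areal heat capacity C = ρ c_p D = 1021 × 4170 × 180.4 = 7.68×10^8 J m⁻² K⁻¹.
Angular frequency ω = 2π / T = 2π / 1.14×10^7 s = 5.53×10^-7 s⁻¹.
Cω = 7.68×10^8 × 5.53×10^-7 = 425 W/(m²·K).
Amplitude A = F₀ / (Cω) = 68.20 / 425 = 0.160 K.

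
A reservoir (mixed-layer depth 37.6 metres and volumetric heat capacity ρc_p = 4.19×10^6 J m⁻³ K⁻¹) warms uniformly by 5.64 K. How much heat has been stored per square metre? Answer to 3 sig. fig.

Areal heat capacity C = ρc_p × D = 4.19×10^6 × 37.6 = 1.58×10^8 J/(m^2 K).
ΔQ = C ΔT = 1.58×10^8 × 5.64 = 8.89×10^8 J/m².

8.89×10^8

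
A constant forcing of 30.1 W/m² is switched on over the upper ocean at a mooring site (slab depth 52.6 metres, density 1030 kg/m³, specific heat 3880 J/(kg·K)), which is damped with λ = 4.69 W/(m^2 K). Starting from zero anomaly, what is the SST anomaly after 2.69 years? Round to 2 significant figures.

Areal heat capacity C = ρ c_p D = 1030 × 3880 × 52.6 = 2.10×10^8 J/(m^2 K).
τ = C / λ = 2.10×10^8 / 4.69 = 4.48×10^7 s.
Equilibrium anomaly ΔT_eq = F / λ = 30.1 / 4.69 = 6.42 K.
t = 2.69 years = 8.49×10^7 s, so t/τ = 1.89.
ΔT(t) = ΔT_eq (1 − e^(−t/τ)) = 6.42 × (1 − e^−1.89) = 5.45 K.

5.5 K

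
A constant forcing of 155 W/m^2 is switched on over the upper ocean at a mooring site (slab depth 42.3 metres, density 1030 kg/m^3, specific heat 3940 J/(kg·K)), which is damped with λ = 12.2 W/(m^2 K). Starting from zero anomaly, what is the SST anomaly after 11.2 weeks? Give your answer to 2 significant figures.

4.9 K

Areal heat capacity C = ρ c_p D = 1030 × 3940 × 42.3 = 1.72×10^8 J m⁻² K⁻¹.
τ = C / λ = 1.72×10^8 / 12.2 = 1.41×10^7 s.
Equilibrium anomaly ΔT_eq = F / λ = 155 / 12.2 = 12.7 K.
t = 11.2 weeks = 6.77×10^6 s, so t/τ = 0.481.
ΔT(t) = ΔT_eq (1 − e^(−t/τ)) = 12.7 × (1 − e^−0.481) = 4.85 K.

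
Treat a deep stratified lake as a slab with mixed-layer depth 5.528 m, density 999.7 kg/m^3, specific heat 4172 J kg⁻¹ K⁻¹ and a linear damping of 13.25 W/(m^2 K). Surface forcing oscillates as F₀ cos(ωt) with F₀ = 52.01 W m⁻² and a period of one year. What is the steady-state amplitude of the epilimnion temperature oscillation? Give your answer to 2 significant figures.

Areal heat capacity C = ρ c_p D = 999.7 × 4172 × 5.528 = 2.31×10^7 J m⁻² K⁻¹.
Angular frequency ω = 2π / T = 2π / 3.15×10^7 s = 1.99×10^-7 s⁻¹.
√((Cω)² + λ²) = √((4.59)² + 13.25²) = 14.0 W/(m²·K).
Amplitude A = F₀ / √((Cω)²+λ²) = 52.01 / 14.0 = 3.71 K.

3.7 K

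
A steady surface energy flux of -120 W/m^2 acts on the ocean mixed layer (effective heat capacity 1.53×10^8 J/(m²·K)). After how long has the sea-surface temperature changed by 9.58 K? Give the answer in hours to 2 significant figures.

3400 hours

Areal heat capacity C = 1.53×10^8 J/(m²·K) (given).
Time required: Δt = C ΔT / F = 1.53×10^8 × -9.58 / -120 = 1.22×10^7 s.
In hours: 1.22×10^7 s / (3600 s/hour) = 3390 hours.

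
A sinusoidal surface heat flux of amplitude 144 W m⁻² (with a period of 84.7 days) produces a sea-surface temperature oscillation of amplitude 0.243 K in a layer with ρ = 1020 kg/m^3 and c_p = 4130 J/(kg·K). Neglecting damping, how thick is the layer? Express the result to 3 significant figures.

ω = 2π / 7.32×10^6 s = 8.59×10^-7 s⁻¹.
Required C = F₀ / (A ω) = 144 / (0.243 × 8.59×10^-7) = 6.90×10^8 J/(m²·K).
D = C / (ρ c_p) = 6.90×10^8 / (1020 × 4130) = 164 m.

164 m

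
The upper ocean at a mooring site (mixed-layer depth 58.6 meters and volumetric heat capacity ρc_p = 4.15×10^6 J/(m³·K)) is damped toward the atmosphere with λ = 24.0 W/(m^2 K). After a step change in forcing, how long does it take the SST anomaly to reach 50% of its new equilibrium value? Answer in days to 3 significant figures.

81.3 days

Areal heat capacity C = ρc_p × D = 4.15×10^6 × 58.6 = 2.43×10^8 J/(m^2 K).
τ = C / λ = 2.43×10^8 / 24.0 = 1.01×10^7 s.
Fraction reached: 1 − e^(−t/τ) = 0.50 ⇒ t = −τ ln(1 − 0.50) = τ × 0.693.
t = 7.02×10^6 s = 81.3 days.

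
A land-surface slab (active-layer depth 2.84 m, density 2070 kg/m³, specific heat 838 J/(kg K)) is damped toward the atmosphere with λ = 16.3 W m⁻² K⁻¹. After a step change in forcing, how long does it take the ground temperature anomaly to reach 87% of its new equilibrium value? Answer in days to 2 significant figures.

7.1 days

Areal heat capacity C = ρ c_p D = 2070 × 838 × 2.84 = 4.93×10^6 J m⁻² K⁻¹.
τ = C / λ = 4.93×10^6 / 16.3 = 3.02×10^5 s.
Fraction reached: 1 − e^(−t/τ) = 0.87 ⇒ t = −τ ln(1 − 0.87) = τ × 2.04.
t = 6.17×10^5 s = 7.14 days.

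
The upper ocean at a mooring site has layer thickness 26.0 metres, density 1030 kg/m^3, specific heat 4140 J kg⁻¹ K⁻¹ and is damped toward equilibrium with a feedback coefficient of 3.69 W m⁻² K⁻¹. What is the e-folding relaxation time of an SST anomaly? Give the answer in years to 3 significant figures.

Areal heat capacity C = ρ c_p D = 1030 × 4140 × 26.0 = 1.11×10^8 J m⁻² K⁻¹.
Relaxation time τ = C / λ = 1.11×10^8 / 3.69 = 3.00×10^7 s.
In years: 3.00×10^7 s / (3.156×10^7 s/year) = 0.952 years.

0.952 years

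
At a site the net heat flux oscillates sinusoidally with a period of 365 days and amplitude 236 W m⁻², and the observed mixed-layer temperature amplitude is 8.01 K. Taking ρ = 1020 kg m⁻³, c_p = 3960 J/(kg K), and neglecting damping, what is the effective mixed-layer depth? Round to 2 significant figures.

37 m

ω = 2π / 3.15×10^7 s = 1.99×10^-7 s⁻¹.
Required C = F₀ / (A ω) = 236 / (8.01 × 1.99×10^-7) = 1.48×10^8 J/(m²·K).
D = C / (ρ c_p) = 1.48×10^8 / (1020 × 3960) = 36.6 m.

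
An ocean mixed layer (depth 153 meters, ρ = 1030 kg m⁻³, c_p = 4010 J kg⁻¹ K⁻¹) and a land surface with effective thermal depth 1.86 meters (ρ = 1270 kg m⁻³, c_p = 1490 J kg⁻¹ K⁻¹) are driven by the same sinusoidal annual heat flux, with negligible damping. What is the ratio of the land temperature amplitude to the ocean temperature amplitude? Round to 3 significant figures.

C_ocean = 1030 × 4010 × 153 = 6.32×10^8 J/(m²·K).
C_land = 1270 × 1490 × 1.86 = 3.52×10^6 J/(m²·K).
Undamped amplitude ∝ 1/C, so A_land/A_ocean = C_ocean/C_land = 180.

180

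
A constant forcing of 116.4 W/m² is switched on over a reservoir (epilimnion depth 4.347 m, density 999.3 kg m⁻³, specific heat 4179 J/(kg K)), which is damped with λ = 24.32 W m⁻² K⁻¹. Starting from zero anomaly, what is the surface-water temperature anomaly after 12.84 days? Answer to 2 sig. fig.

3.7 K

Areal heat capacity C = ρ c_p D = 999.3 × 4179 × 4.347 = 1.82×10^7 J m⁻² K⁻¹.
τ = C / λ = 1.82×10^7 / 24.32 = 7.46×10^5 s.
Equilibrium anomaly ΔT_eq = F / λ = 116.4 / 24.32 = 4.79 K.
t = 12.84 days = 1.11×10^6 s, so t/τ = 1.49.
ΔT(t) = ΔT_eq (1 − e^(−t/τ)) = 4.79 × (1 − e^−1.49) = 3.70 K.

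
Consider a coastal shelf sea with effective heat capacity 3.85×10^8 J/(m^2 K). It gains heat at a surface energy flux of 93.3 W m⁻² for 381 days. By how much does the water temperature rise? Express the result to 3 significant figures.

Areal heat capacity C = 3.85×10^8 J/(m^2 K) (given).
Net heat input Q = F Δt = 93.3 × (381 days × 86400 s/day) = 3.07×10^9 J/m².
ΔT = Q / C = 3.07×10^9 / 3.85×10^8 = 7.98 K.

7.98 K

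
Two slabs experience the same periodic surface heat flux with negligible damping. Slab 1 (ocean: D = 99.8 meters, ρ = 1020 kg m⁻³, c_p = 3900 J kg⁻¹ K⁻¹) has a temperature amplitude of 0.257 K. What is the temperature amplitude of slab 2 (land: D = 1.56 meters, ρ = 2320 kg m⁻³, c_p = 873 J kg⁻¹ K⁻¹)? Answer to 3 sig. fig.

32.3 K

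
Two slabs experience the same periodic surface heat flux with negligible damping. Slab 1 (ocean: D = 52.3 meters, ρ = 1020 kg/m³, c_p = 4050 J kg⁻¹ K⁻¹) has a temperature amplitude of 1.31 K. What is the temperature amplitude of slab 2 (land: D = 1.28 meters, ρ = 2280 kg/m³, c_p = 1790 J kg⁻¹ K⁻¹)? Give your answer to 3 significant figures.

C_ocean = 2.16×10^8 J/(m²·K); C_land = 5.22×10^6 J/(m²·K).
A ∝ 1/C ⇒ A_land = A_ocean × C_ocean/C_land = 1.31 × 41.4 = 54.2 K.

54.2 K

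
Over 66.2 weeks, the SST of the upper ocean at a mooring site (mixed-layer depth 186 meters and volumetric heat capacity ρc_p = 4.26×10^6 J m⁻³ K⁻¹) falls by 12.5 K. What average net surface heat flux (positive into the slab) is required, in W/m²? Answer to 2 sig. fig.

-250

Areal heat capacity C = ρc_p × D = 4.26×10^6 × 186 = 7.92×10^8 J/(m^2 K).
Required heat per unit area: Q = C ΔT = 7.92×10^8 × -12.5 = -9.90×10^9 J/m².
Flux F = Q / Δt = -9.90×10^9 / 4.00×10^7 s = -247 W/m².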